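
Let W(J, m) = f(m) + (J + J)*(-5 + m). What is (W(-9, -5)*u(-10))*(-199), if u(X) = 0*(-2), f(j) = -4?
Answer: 0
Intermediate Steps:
u(X) = 0
W(J, m) = -4 + 2*J*(-5 + m) (W(J, m) = -4 + (J + J)*(-5 + m) = -4 + (2*J)*(-5 + m) = -4 + 2*J*(-5 + m))
(W(-9, -5)*u(-10))*(-199) = ((-4 - 10*(-9) + 2*(-9)*(-5))*0)*(-199) = ((-4 + 90 + 90)*0)*(-199) = (176*0)*(-199) = 0*(-199) = 0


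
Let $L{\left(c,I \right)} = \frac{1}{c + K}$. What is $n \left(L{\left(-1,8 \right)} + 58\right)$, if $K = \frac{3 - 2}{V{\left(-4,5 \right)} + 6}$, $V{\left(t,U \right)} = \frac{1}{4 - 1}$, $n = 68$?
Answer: $\frac{15453}{4} \approx 3863.3$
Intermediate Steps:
$V{\left(t,U \right)} = \frac{1}{3}$
$K = \frac{3}{19}$ ($K = \frac{3 - 2}{\frac{1}{3} + 6} = 1 \frac{1}{\frac{19}{3}} = 1 \cdot \frac{3}{19} = \frac{3}{19} \approx 0.15789$)
$L{\left(c,I \right)} = \frac{1}{\frac{3}{19} + c}$ ($L{\left(c,I \right)} = \frac{1}{c + \frac{3}{19}} = \frac{1}{\frac{3}{19} + c}$)
$n \left(L{\left(-1,8 \right)} + 58\right) = 68 \left(\frac{19}{3 + 19 \left(-1\right)} + 58\right) = 68 \left(\frac{19}{3 - 19} + 58\right) = 68 \left(\frac{19}{-16} + 58\right) = 68 \left(19 \left(- \frac{1}{16}\right) + 58\right) = 68 \left(- \frac{19}{16} + 58\right) = 68 \cdot \frac{909}{16} = \frac{15453}{4}$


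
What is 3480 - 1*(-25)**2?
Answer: 2855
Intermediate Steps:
3480 - 1*(-25)**2 = 3480 - 1*625 = 3480 - 625 = 2855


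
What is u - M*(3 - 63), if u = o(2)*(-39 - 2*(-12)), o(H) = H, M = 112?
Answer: 6690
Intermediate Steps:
u = -30 (u = 2*(-39 - 2*(-12)) = 2*(-39 + 24) = 2*(-15) = -30)
u - M*(3 - 63) = -30 - 112*(3 - 63) = -30 - 112*(-60) = -30 - 1*(-6720) = -30 + 6720 = 6690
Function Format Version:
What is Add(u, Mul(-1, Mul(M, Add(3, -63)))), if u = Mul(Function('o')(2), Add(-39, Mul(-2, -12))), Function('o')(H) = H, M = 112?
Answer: 6690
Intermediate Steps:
u = -30 (u = Mul(2, Add(-39, Mul(-2, -12))) = Mul(2, Add(-39, 24)) = Mul(2, -15) = -30)
Add(u, Mul(-1, Mul(M, Add(3, -63)))) = Add(-30, Mul(-1, Mul(112, Add(3, -63)))) = Add(-30, Mul(-1, Mul(112, -60))) = Add(-30, Mul(-1, -6720)) = Add(-30, 6720) = 6690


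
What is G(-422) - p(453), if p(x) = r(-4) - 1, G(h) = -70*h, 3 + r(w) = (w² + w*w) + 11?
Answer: 29501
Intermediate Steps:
r(w) = 8 + 2*w² (r(w) = -3 + ((w² + w*w) + 11) = -3 + ((w² + w²) + 11) = -3 + (2*w² + 11) = -3 + (11 + 2*w²) = 8 + 2*w²)
p(x) = 39 (p(x) = (8 + 2*(-4)²) - 1 = (8 + 2*16) - 1 = (8 + 32) - 1 = 40 - 1 = 39)
G(-422) - p(453) = -70*(-422) - 1*39 = 29540 - 39 = 29501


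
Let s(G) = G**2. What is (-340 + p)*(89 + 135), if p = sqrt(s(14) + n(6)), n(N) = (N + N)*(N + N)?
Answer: -76160 + 448*sqrt(85) ≈ -72030.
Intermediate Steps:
n(N) = 4*N**2 (n(N) = (2*N)*(2*N) = 4*N**2)
p = 2*sqrt(85) (p = sqrt(14**2 + 4*6**2) = sqrt(196 + 4*36) = sqrt(196 + 144) = sqrt(340) = 2*sqrt(85) ≈ 18.439)
(-340 + p)*(89 + 135) = (-340 + 2*sqrt(85))*(89 + 135) = (-340 + 2*sqrt(85))*224 = -76160 + 448*sqrt(85)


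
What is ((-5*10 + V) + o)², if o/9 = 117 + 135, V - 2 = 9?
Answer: 4968441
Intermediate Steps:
V = 11 (V = 2 + 9 = 11)
o = 2268 (o = 9*(117 + 135) = 9*252 = 2268)
((-5*10 + V) + o)² = ((-5*10 + 11) + 2268)² = ((-50 + 11) + 2268)² = (-39 + 2268)² = 2229² = 4968441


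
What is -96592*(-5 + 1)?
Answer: 386368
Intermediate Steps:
-96592*(-5 + 1) = -96592*(-4) = -6037*(-64) = 386368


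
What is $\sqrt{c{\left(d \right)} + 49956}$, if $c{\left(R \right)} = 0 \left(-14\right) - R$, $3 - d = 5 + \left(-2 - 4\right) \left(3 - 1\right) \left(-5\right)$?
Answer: $\sqrt{50018} \approx 223.65$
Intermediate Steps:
$d = -62$ ($d = 3 - \left(5 + \left(-2 - 4\right) \left(3 - 1\right) \left(-5\right)\right) = 3 - \left(5 + \left(-6\right) 2 \left(-5\right)\right) = 3 - \left(5 - -60\right) = 3 - \left(5 + 60\right) = 3 - 65 = -62$)
$c{\left(R \right)} = - R$ ($c{\left(R \right)} = 0 - R = - R$)
$\sqrt{c{\left(d \right)} + 49956} = \sqrt{\left(-1\right) \left(-62\right) + 49956} = \sqrt{62 + 49956} = \sqrt{50018}$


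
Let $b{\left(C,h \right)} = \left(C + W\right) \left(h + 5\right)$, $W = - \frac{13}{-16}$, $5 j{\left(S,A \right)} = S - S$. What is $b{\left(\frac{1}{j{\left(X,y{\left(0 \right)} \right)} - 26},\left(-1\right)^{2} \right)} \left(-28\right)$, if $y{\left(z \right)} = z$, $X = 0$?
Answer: $- \frac{3381}{26} \approx -130.04$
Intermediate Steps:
$j{\left(S,A \right)} = 0$ ($j{\left(S,A \right)} = \frac{S - S}{5} = \frac{1}{5} \cdot 0 = 0$)
$W = \frac{13}{16}$ ($W = \left(-13\right) \left(- \frac{1}{16}\right) = \frac{13}{16} \approx 0.8125$)
$b{\left(C,h \right)} = \left(5 + h\right) \left(\frac{13}{16} + C\right)$ ($b{\left(C,h \right)} = \left(C + \frac{13}{16}\right) \left(h + 5\right) = \left(\frac{13}{16} + C\right) \left(5 + h\right) = \left(5 + h\right) \left(\frac{13}{16} + C\right)$)
$b{\left(\frac{1}{j{\left(X,y{\left(0 \right)} \right)} - 26},\left(-1\right)^{2} \right)} \left(-28\right) = \left(\frac{65}{16} + \frac{5}{0 - 26} + \frac{13 \left(-1\right)^{2}}{16} + \frac{\left(-1\right)^{2}}{0 - 26}\right) \left(-28\right) = \left(\frac{65}{16} + \frac{5}{-26} + \frac{13}{16} \cdot 1 + \frac{1}{-26} \cdot 1\right) \left(-28\right) = \left(\frac{65}{16} + 5 \left(- \frac{1}{26}\right) + \frac{13}{16} - \frac{1}{26}\right) \left(-28\right) = \left(\frac{65}{16} - \frac{5}{26} + \frac{13}{16} - \frac{1}{26}\right) \left(-28\right) = \frac{483}{104} \left(-28\right) = - \frac{3381}{26}$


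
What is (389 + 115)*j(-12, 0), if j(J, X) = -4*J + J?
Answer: 18144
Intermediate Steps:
j(J, X) = -3*J
(389 + 115)*j(-12, 0) = (389 + 115)*(-3*(-12)) = 504*36 = 18144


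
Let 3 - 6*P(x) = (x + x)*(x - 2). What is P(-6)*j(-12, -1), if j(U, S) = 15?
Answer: -465/2 ≈ -232.50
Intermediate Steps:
P(x) = ½ - x*(-2 + x)/3 (P(x) = ½ - (x + x)*(x - 2)/6 = ½ - 2*x*(-2 + x)/6 = ½ - x*(-2 + x)/3)
P(-6)*j(-12, -1) = (½ - ⅓*(-6)² + (⅔)*(-6))*15 = (½ - ⅓*36 - 4)*15 = (½ - 12 - 4)*15 = -31/2*15 = -465/2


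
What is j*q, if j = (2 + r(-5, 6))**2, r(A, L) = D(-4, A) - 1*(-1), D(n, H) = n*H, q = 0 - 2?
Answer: -1058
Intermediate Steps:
q = -2
D(n, H) = H*n
r(A, L) = 1 - 4*A (r(A, L) = A*(-4) - 1*(-1) = -4*A + 1 = 1 - 4*A)
j = 529 (j = (2 + (1 - 4*(-5)))**2 = (2 + (1 + 20))**2 = (2 + 21)**2 = 23**2 = 529)
j*q = 529*(-2) = -1058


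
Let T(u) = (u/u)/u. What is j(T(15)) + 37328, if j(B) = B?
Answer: 559921/15 ≈ 37328.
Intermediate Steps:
T(u) = 1/u
j(T(15)) + 37328 = 1/15 + 37328 = 559921/15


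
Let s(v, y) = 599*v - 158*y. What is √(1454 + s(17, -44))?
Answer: √18589 ≈ 136.34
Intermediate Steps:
s(v, y) = -158*y + 599*v
√(1454 + s(17, -44)) = √(1454 + (-158*(-44) + 599*17)) = √(1454 + (6952 + 10183)) = √(1454 + 17135) = √18589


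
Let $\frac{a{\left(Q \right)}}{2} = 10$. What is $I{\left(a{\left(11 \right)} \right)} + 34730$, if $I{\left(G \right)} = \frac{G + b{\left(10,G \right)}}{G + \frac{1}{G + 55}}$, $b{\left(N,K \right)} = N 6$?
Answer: $\frac{52135730}{1501} \approx 34734.0$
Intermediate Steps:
$a{\left(Q \right)} = 20$ ($a{\left(Q \right)} = 2 \cdot 10 = 20$)
$b{\left(N,K \right)} = 6 N$
$I{\left(G \right)} = \frac{60 + G}{G + \frac{1}{55 + G}}$ ($I{\left(G \right)} = \frac{G + 6 \cdot 10}{G + \frac{1}{G + 55}} = \frac{G + 60}{G + \frac{1}{55 + G}} = \frac{60 + G}{G + \frac{1}{55 + G}}$)
$I{\left(a{\left(11 \right)} \right)} + 34730 = \frac{3300 + 20^{2} + 115 \cdot 20}{1 + 20^{2} + 55 \cdot 20} + 34730 = \frac{3300 + 400 + 2300}{1 + 400 + 1100} + 34730 = \frac{1}{1501} \cdot 6000 + 34730 = \frac{6000}{1501} + 34730 = \frac{52135730}{1501}$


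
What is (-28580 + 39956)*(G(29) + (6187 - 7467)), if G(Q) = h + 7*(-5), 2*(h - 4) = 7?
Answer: -14874120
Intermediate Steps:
h = 15/2 (h = 4 + (1/2)*7 = 4 + 7/2 = 15/2 ≈ 7.5000)
G(Q) = -55/2 (G(Q) = 15/2 + 7*(-5) = 15/2 - 35 = -55/2)
(-28580 + 39956)*(G(29) + (6187 - 7467)) = (-28580 + 39956)*(-55/2 + (6187 - 7467)) = 11376*(-55/2 - 1280) = 11376*(-2615/2) = -14874120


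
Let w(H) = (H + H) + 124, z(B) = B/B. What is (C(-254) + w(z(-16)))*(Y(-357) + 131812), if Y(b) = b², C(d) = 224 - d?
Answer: 156593644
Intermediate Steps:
z(B) = 1
w(H) = 124 + 2*H (w(H) = 2*H + 124 = 124 + 2*H)
(C(-254) + w(z(-16)))*(Y(-357) + 131812) = ((224 - 1*(-254)) + (124 + 2*1))*((-357)² + 131812) = ((224 + 254) + (124 + 2))*(127449 + 131812) = (478 + 126)*259261 = 604*259261 = 156593644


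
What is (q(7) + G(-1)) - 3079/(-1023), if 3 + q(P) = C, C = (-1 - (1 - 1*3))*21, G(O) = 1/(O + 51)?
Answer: 1075673/51150 ≈ 21.030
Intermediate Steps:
G(O) = 1/(51 + O)
C = 21 (C = (-1 - (1 - 3))*21 = (-1 - 1*(-2))*21 = (-1 + 2)*21 = 1*21 = 21)
q(P) = 18 (q(P) = -3 + 21 = 18)
(q(7) + G(-1)) - 3079/(-1023) = (18 + 1/(51 - 1)) - 3079/(-1023) = (18 + 1/50) - 3079*(-1/1023) = (18 + 1/50) + 3079/1023 = 901/50 + 3079/1023 = 1075673/51150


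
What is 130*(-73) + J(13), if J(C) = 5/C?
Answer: -123365/13 ≈ -9489.6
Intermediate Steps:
130*(-73) + J(13) = 130*(-73) + 5/13 = -9490 + 5*(1/13) = -9490 + 5/13 = -123365/13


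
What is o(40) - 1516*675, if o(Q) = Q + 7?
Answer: -1023253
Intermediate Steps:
o(Q) = 7 + Q
o(40) - 1516*675 = (7 + 40) - 1516*675 = 47 - 1023300 = -1023253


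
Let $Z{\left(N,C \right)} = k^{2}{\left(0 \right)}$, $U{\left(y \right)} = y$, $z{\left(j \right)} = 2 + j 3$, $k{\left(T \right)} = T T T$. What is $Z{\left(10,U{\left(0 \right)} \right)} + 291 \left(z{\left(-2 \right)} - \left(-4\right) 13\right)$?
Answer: $13968$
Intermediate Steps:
$k{\left(T \right)} = T^{3}$ ($k{\left(T \right)} = T^{2} T = T^{3}$)
$z{\left(j \right)} = 2 + 3 j$
$Z{\left(N,C \right)} = 0$ ($Z{\left(N,C \right)} = \left(0^{3}\right)^{2} = 0^{2} = 0$)
$Z{\left(10,U{\left(0 \right)} \right)} + 291 \left(z{\left(-2 \right)} - \left(-4\right) 13\right) = 0 + 291 \left(\left(2 + 3 \left(-2\right)\right) - \left(-4\right) 13\right) = 0 + 291 \left(\left(2 - 6\right) - -52\right) = 0 + 291 \left(-4 + 52\right) = 0 + 291 \cdot 48 = 0 + 13968 = 13968$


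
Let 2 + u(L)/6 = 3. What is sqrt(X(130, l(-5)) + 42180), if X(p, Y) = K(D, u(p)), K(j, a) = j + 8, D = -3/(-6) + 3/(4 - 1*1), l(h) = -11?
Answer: sqrt(168758)/2 ≈ 205.40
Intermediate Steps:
u(L) = 6 (u(L) = -12 + 6*3 = -12 + 18 = 6)
D = 3/2 (D = -3*(-1/6) + 3/(4 - 1) = 1/2 + 3/3 = 1/2 + 3*(1/3) = 1/2 + 1 = 3/2 ≈ 1.5000)
K(j, a) = 8 + j
X(p, Y) = 19/2 (X(p, Y) = 8 + 3/2 = 19/2)
sqrt(X(130, l(-5)) + 42180) = sqrt(19/2 + 42180) = sqrt(84379/2) = sqrt(168758)/2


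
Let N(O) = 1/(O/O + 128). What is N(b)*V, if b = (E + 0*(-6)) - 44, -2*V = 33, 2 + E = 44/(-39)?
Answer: -11/86 ≈ -0.12791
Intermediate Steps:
E = -122/39 (E = -2 + 44/(-39) = -2 + 44*(-1/39) = -2 - 44/39 = -122/39 ≈ -3.1282)
V = -33/2 (V = -1/2*33 = -33/2 ≈ -16.500)
b = -1838/39 (b = (-122/39 + 0*(-6)) - 44 = (-122/39 + 0) - 44 = -122/39 - 44 = -1838/39 ≈ -47.128)
N(O) = 1/129 (N(O) = 1/(1 + 128) = 1/129)
N(b)*V = (1/129)*(-33/2) = -11/86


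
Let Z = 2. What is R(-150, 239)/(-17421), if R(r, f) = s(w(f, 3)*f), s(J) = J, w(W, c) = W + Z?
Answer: -57599/17421 ≈ -3.3063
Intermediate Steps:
w(W, c) = 2 + W (w(W, c) = W + 2 = 2 + W)
R(r, f) = f*(2 + f) (R(r, f) = (2 + f)*f = f*(2 + f))
R(-150, 239)/(-17421) = (239*(2 + 239))/(-17421) = (239*241)*(-1/17421) = 57599*(-1/17421) = -57599/17421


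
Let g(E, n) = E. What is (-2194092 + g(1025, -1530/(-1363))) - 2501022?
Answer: -4694089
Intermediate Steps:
(-2194092 + g(1025, -1530/(-1363))) - 2501022 = (-2194092 + 1025) - 2501022 = -2193067 - 2501022 = -4694089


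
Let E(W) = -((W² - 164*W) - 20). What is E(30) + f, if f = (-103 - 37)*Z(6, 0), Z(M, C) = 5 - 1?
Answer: 3480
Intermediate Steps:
Z(M, C) = 4
f = -560 (f = (-103 - 37)*4 = -140*4 = -560)
E(W) = 20 - W² + 164*W (E(W) = -(-20 + W² - 164*W) = 20 - W² + 164*W)
E(30) + f = (20 - 1*30² + 164*30) - 560 = (20 - 1*900 + 4920) - 560 = (20 - 900 + 4920) - 560 = 4040 - 560 = 3480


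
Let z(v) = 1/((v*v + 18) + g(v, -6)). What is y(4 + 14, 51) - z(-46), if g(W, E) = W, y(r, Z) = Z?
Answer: 106487/2088 ≈ 51.000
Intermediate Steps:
z(v) = 1/(18 + v + v²) (z(v) = 1/((v*v + 18) + v) = 1/((v² + 18) + v) = 1/((18 + v²) + v) = 1/(18 + v + v²))
y(4 + 14, 51) - z(-46) = 51 - 1/(18 - 46 + (-46)²) = 51 - 1/(18 - 46 + 2116) = 51 - 1/2088 = 106487/2088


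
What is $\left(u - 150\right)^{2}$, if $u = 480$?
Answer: $108900$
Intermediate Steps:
$\left(u - 150\right)^{2} = \left(480 - 150\right)^{2} = 330^{2} = 108900$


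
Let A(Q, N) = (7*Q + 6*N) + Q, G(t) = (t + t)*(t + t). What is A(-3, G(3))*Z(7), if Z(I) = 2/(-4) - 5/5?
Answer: -288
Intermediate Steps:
G(t) = 4*t² (G(t) = (2*t)*(2*t) = 4*t²)
Z(I) = -3/2 (Z(I) = 2*(-¼) - 5*⅕ = -½ - 1 = -3/2)
A(Q, N) = 6*N + 8*Q (A(Q, N) = (6*N + 7*Q) + Q = 6*N + 8*Q)
A(-3, G(3))*Z(7) = (6*(4*3²) + 8*(-3))*(-3/2) = (6*(4*9) - 24)*(-3/2) = (6*36 - 24)*(-3/2) = (216 - 24)*(-3/2) = 192*(-3/2) = -288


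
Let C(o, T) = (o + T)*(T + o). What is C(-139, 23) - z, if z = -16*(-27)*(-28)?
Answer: 25552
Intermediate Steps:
C(o, T) = (T + o)² (C(o, T) = (T + o)*(T + o) = (T + o)²)
z = -12096 (z = 432*(-28) = -12096)
C(-139, 23) - z = (23 - 139)² - 1*(-12096) = (-116)² + 12096 = 13456 + 12096 = 25552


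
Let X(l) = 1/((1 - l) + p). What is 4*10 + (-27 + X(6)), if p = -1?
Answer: 77/6 ≈ 12.833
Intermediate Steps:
X(l) = -1/l (X(l) = 1/((1 - l) - 1) = 1/(-l) = -1/l)
4*10 + (-27 + X(6)) = 4*10 + (-27 - 1/6) = 40 + (-27 - 1*⅙) = 40 + (-27 - ⅙) = 40 - 163/6 = 77/6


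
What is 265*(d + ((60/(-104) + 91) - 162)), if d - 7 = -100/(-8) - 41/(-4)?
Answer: -576375/52 ≈ -11084.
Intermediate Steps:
d = 119/4 (d = 7 + (-100/(-8) - 41/(-4)) = 7 + (-100*(-1/8) - 41*(-1/4)) = 7 + (25/2 + 41/4) = 7 + 91/4 = 119/4 ≈ 29.750)
265*(d + ((60/(-104) + 91) - 162)) = 265*(119/4 + ((60/(-104) + 91) - 162)) = 265*(119/4 + ((60*(-1/104) + 91) - 162)) = 265*(119/4 + ((-15/26 + 91) - 162)) = 265*(119/4 + (2351/26 - 162)) = 265*(119/4 - 1861/26) = 265*(-2175/52) = -576375/52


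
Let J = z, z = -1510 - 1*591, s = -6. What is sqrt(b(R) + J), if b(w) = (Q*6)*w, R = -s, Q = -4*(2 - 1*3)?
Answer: I*sqrt(1957) ≈ 44.238*I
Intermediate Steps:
Q = 4 (Q = -4*(2 - 3) = -4*(-1) = 4)
z = -2101 (z = -1510 - 591 = -2101)
J = -2101
R = 6 (R = -1*(-6) = 6)
b(w) = 24*w (b(w) = (4*6)*w = 24*w)
sqrt(b(R) + J) = sqrt(24*6 - 2101) = sqrt(144 - 2101) = sqrt(-1957) = I*sqrt(1957)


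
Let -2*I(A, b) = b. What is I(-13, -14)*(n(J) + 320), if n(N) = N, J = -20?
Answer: 2100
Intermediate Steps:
I(A, b) = -b/2
I(-13, -14)*(n(J) + 320) = (-½*(-14))*(-20 + 320) = 7*300 = 2100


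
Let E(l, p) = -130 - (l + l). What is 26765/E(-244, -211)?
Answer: 26765/358 ≈ 74.763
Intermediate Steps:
E(l, p) = -130 - 2*l
26765/E(-244, -211) = 26765/(-130 - 2*(-244)) = 26765/(-130 + 488) = 26765/358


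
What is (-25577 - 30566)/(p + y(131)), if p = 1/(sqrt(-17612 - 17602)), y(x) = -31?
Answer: 61287607662/33840655 - 56143*I*sqrt(35214)/33840655 ≈ 1811.1 - 0.31133*I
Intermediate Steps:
p = -I*sqrt(35214)/35214 (p = 1/(sqrt(-35214)) = 1/(I*sqrt(35214)) = -I*sqrt(35214)/35214 ≈ -0.005329*I)
(-25577 - 30566)/(p + y(131)) = (-25577 - 30566)/(-I*sqrt(35214)/35214 - 31) = -56143/(-31 - I*sqrt(35214)/35214)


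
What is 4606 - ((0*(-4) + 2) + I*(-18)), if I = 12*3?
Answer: 5252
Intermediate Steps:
I = 36
4606 - ((0*(-4) + 2) + I*(-18)) = 4606 - ((0*(-4) + 2) + 36*(-18)) = 4606 - ((0 + 2) - 648) = 4606 - (2 - 648) = 4606 - 1*(-646) = 4606 + 646 = 5252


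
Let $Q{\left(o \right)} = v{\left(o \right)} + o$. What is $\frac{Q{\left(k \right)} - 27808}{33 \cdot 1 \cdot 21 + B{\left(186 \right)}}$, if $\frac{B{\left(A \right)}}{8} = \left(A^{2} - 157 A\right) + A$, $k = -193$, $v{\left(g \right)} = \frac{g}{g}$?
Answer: $- \frac{28000}{45333} \approx -0.61765$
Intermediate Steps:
$v{\left(g \right)} = 1$
$B{\left(A \right)} = - 1248 A + 8 A^{2}$ ($B{\left(A \right)} = 8 \left(\left(A^{2} - 157 A\right) + A\right) = 8 \left(A^{2} - 156 A\right) = - 1248 A + 8 A^{2}$)
$Q{\left(o \right)} = 1 + o$
$\frac{Q{\left(k \right)} - 27808}{33 \cdot 1 \cdot 21 + B{\left(186 \right)}} = \frac{\left(1 - 193\right) - 27808}{33 \cdot 1 \cdot 21 + 8 \cdot 186 \left(-156 + 186\right)} = \frac{-192 - 27808}{33 \cdot 21 + 8 \cdot 186 \cdot 30} = - \frac{28000}{693 + 44640} = - \frac{28000}{45333}$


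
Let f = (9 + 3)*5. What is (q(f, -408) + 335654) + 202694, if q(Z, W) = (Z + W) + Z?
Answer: 538060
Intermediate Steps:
f = 60 (f = 12*5 = 60)
q(Z, W) = W + 2*Z (q(Z, W) = (W + Z) + Z = W + 2*Z)
(q(f, -408) + 335654) + 202694 = ((-408 + 2*60) + 335654) + 202694 = ((-408 + 120) + 335654) + 202694 = (-288 + 335654) + 202694 = 335366 + 202694 = 538060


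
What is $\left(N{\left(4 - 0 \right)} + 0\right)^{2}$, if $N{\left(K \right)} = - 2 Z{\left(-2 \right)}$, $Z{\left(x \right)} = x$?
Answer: $16$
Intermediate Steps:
$N{\left(K \right)} = 4$ ($N{\left(K \right)} = \left(-2\right) \left(-2\right) = 4$)
$\left(N{\left(4 - 0 \right)} + 0\right)^{2} = \left(4 + 0\right)^{2} = 4^{2} = 16$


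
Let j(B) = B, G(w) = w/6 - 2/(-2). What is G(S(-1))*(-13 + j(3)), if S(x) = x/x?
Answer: -35/3 ≈ -11.667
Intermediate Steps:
S(x) = 1
G(w) = 1 + w/6 (G(w) = w*(1/6) - 2*(-1/2) = w/6 + 1 = 1 + w/6)
G(S(-1))*(-13 + j(3)) = (1 + (1/6)*1)*(-13 + 3) = (1 + 1/6)*(-10) = (7/6)*(-10) = -35/3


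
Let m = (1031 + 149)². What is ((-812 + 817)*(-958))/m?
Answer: -479/139240 ≈ -0.0034401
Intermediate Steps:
m = 1392400 (m = 1180² = 1392400)
((-812 + 817)*(-958))/m = ((-812 + 817)*(-958))/1392400 = (5*(-958))*(1/1392400) = -4790*1/1392400 = -479/139240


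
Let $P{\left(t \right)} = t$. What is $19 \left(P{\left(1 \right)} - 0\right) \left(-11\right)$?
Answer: $-209$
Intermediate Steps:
$19 \left(P{\left(1 \right)} - 0\right) \left(-11\right) = 19 \left(1 - 0\right) \left(-11\right) = 19 \left(1 + 0\right) \left(-11\right) = 19 \cdot 1 \left(-11\right) = 19 \left(-11\right) = -209$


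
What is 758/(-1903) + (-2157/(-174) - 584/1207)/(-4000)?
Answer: -213845219783/532885672000 ≈ -0.40130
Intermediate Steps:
758/(-1903) + (-2157/(-174) - 584/1207)/(-4000) = 758*(-1/1903) + (-2157*(-1/174) - 584*1/1207)*(-1/4000) = -758/1903 + (719/58 - 584/1207)*(-1/4000) = -758/1903 + (833961/70006)*(-1/4000) = -758/1903 - 833961/280024000 = -213845219783/532885672000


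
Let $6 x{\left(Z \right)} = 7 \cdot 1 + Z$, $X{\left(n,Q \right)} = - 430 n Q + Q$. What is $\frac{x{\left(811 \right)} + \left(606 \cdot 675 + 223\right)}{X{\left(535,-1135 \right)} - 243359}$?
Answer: $\frac{307057}{195646692} \approx 0.0015694$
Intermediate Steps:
$X{\left(n,Q \right)} = Q - 430 Q n$ ($X{\left(n,Q \right)} = - 430 Q n + Q = Q - 430 Q n$)
$x{\left(Z \right)} = \frac{7}{6} + \frac{Z}{6}$ ($x{\left(Z \right)} = \frac{7 \cdot 1 + Z}{6} = \frac{7 + Z}{6} = \frac{7}{6} + \frac{Z}{6}$)
$\frac{x{\left(811 \right)} + \left(606 \cdot 675 + 223\right)}{X{\left(535,-1135 \right)} - 243359} = \frac{\left(\frac{7}{6} + \frac{1}{6} \cdot 811\right) + \left(606 \cdot 675 + 223\right)}{- 1135 \left(1 - 230050\right) - 243359} = \frac{\left(\frac{7}{6} + \frac{811}{6}\right) + \left(409050 + 223\right)}{- 1135 \left(1 - 230050\right) - 243359} = \frac{\frac{409}{3} + 409273}{\left(-1135\right) \left(-230049\right) - 243359} = \frac{1228228}{3 \left(261105615 - 243359\right)} = \frac{1228228}{3 \cdot 260862256} = \frac{1228228}{3} \cdot \frac{1}{260862256} = \frac{307057}{195646692}$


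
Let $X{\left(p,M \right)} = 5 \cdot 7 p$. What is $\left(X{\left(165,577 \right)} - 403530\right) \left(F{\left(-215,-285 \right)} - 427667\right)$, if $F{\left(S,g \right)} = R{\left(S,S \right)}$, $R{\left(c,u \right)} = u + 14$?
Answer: $170186636340$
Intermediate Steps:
$X{\left(p,M \right)} = 35 p$
$R{\left(c,u \right)} = 14 + u$
$F{\left(S,g \right)} = 14 + S$
$\left(X{\left(165,577 \right)} - 403530\right) \left(F{\left(-215,-285 \right)} - 427667\right) = \left(35 \cdot 165 - 403530\right) \left(\left(14 - 215\right) - 427667\right) = \left(5775 - 403530\right) \left(-201 - 427667\right) = \left(-397755\right) \left(-427868\right) = 170186636340$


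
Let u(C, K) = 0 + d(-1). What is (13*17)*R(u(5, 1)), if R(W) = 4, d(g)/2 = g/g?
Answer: 884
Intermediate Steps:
d(g) = 2 (d(g) = 2*(g/g) = 2*1 = 2)
u(C, K) = 2 (u(C, K) = 0 + 2 = 2)
(13*17)*R(u(5, 1)) = (13*17)*4 = 221*4 = 884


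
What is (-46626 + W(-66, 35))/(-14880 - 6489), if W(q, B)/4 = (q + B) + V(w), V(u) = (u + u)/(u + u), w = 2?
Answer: 15582/7123 ≈ 2.1876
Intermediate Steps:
V(u) = 1 (V(u) = (2*u)/((2*u)) = (2*u)*(1/(2*u)) = 1)
W(q, B) = 4 + 4*B + 4*q (W(q, B) = 4*((q + B) + 1) = 4*((B + q) + 1) = 4*(1 + B + q) = 4 + 4*B + 4*q)
(-46626 + W(-66, 35))/(-14880 - 6489) = (-46626 + (4 + 4*35 + 4*(-66)))/(-14880 - 6489) = (-46626 + (4 + 140 - 264))/(-21369) = (-46626 - 120)*(-1/21369) = -46746*(-1/21369) = 15582/7123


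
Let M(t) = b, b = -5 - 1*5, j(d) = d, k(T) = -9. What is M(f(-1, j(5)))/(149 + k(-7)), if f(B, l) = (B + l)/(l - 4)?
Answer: -1/14 ≈ -0.071429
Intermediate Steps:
b = -10 (b = -5 - 5 = -10)
f(B, l) = (B + l)/(-4 + l)
M(t) = -10
M(f(-1, j(5)))/(149 + k(-7)) = -10/(149 - 9) = -10/140 = -10*1/140 = -1/14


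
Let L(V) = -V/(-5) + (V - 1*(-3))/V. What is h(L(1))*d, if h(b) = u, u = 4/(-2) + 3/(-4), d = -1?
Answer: 11/4 ≈ 2.7500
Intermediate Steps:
L(V) = V/5 + (3 + V)/V (L(V) = -V*(-⅕) + (V + 3)/V = V/5 + (3 + V)/V)
u = -11/4 (u = 4*(-½) + 3*(-¼) = -2 - ¾ = -11/4 ≈ -2.7500)
h(b) = -11/4
h(L(1))*d = -11/4*(-1) = 11/4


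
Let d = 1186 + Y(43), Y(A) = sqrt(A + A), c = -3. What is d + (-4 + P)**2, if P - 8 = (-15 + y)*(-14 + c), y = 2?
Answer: 51811 + sqrt(86) ≈ 51820.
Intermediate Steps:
P = 229 (P = 8 + (-15 + 2)*(-14 - 3) = 8 - 13*(-17) = 8 + 221 = 229)
Y(A) = sqrt(2)*sqrt(A) (Y(A) = sqrt(2*A) = sqrt(2)*sqrt(A))
d = 1186 + sqrt(86) (d = 1186 + sqrt(2)*sqrt(43) = 1186 + sqrt(86) ≈ 1195.3)
d + (-4 + P)**2 = (1186 + sqrt(86)) + (-4 + 229)**2 = (1186 + sqrt(86)) + 225**2 = (1186 + sqrt(86)) + 50625 = 51811 + sqrt(86)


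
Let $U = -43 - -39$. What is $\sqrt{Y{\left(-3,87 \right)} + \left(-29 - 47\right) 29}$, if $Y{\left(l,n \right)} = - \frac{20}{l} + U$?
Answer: $\frac{2 i \sqrt{4953}}{3} \approx 46.918 i$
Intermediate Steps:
$U = -4$ ($U = -43 + 39 = -4$)
$Y{\left(l,n \right)} = -4 - \frac{20}{l}$ ($Y{\left(l,n \right)} = - \frac{20}{l} - 4 = -4 - \frac{20}{l}$)
$\sqrt{Y{\left(-3,87 \right)} + \left(-29 - 47\right) 29} = \sqrt{\left(-4 - \frac{20}{-3}\right) + \left(-29 - 47\right) 29} = \sqrt{\left(-4 - - \frac{20}{3}\right) - 2204} = \sqrt{\left(-4 + \frac{20}{3}\right) - 2204} = \sqrt{\frac{8}{3} - 2204} = \sqrt{- \frac{6604}{3}} = \frac{2 i \sqrt{4953}}{3}$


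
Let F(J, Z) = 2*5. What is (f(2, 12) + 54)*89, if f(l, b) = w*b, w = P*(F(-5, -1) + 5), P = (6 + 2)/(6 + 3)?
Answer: 19046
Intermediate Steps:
F(J, Z) = 10
P = 8/9 ≈ 0.88889
w = 40/3 (w = 8*(10 + 5)/9 = (8/9)*15 = 40/3 ≈ 13.333)
f(l, b) = 40*b/3
(f(2, 12) + 54)*89 = ((40/3)*12 + 54)*89 = (160 + 54)*89 = 214*89 = 19046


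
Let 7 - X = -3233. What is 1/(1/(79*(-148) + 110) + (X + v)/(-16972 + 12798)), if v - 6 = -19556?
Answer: 24171634/94449123 ≈ 0.25592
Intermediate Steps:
v = -19550 (v = 6 - 19556 = -19550)
X = 3240 (X = 7 - 1*(-3233) = 7 + 3233 = 3240)
1/(1/(79*(-148) + 110) + (X + v)/(-16972 + 12798)) = 1/(1/(79*(-148) + 110) + (3240 - 19550)/(-16972 + 12798)) = 1/(1/(-11692 + 110) - 16310/(-4174)) = 1/(1/(-11582) - 16310*(-1/4174)) = 1/(-1/11582 + 8155/2087) = 1/(94449123/24171634) = 24171634/94449123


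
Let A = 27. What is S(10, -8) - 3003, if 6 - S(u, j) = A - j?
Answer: -3032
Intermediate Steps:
S(u, j) = -21 + j (S(u, j) = 6 - (27 - j) = 6 + (-27 + j) = -21 + j)
S(10, -8) - 3003 = (-21 - 8) - 3003 = -29 - 3003 = -3032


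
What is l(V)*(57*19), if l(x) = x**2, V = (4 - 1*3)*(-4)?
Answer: 17328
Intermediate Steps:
V = -4 (V = (4 - 3)*(-4) = 1*(-4) = -4)
l(V)*(57*19) = (-4)**2*(57*19) = 16*1083 = 17328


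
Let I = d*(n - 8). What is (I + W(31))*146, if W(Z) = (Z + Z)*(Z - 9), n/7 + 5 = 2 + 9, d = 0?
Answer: 199144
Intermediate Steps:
n = 42 (n = -35 + 7*(2 + 9) = -35 + 7*11 = -35 + 77 = 42)
I = 0 (I = 0*(42 - 8) = 0*34 = 0)
W(Z) = 2*Z*(-9 + Z) (W(Z) = (2*Z)*(-9 + Z) = 2*Z*(-9 + Z))
(I + W(31))*146 = (0 + 2*31*(-9 + 31))*146 = (0 + 2*31*22)*146 = (0 + 1364)*146 = 1364*146 = 199144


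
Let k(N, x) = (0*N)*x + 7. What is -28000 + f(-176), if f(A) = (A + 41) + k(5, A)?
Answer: -28128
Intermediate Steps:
k(N, x) = 7 (k(N, x) = 0*x + 7 = 0 + 7 = 7)
f(A) = 48 + A (f(A) = (A + 41) + 7 = (41 + A) + 7 = 48 + A)
-28000 + f(-176) = -28000 + (48 - 176) = -28000 - 128 = -28128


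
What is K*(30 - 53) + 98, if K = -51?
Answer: 1271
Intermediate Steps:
K*(30 - 53) + 98 = -51*(30 - 53) + 98 = -51*(-23) + 98 = 1173 + 98 = 1271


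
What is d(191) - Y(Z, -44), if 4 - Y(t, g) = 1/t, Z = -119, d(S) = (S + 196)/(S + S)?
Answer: -136161/45458 ≈ -2.9953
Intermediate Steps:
d(S) = (196 + S)/(2*S) (d(S) = (196 + S)/((2*S)) = (196 + S)*(1/(2*S)) = (196 + S)/(2*S))
Y(t, g) = 4 - 1/t
d(191) - Y(Z, -44) = (1/2)*(196 + 191)/191 - (4 - 1/(-119)) = (1/2)*(1/191)*387 - (4 - 1*(-1/119)) = 387/382 - (4 + 1/119) = 387/382 - 1*477/119 = 387/382 - 477/119 = -136161/45458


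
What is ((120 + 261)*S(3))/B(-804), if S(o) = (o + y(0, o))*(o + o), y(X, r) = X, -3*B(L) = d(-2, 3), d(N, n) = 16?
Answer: -10287/8 ≈ -1285.9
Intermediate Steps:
B(L) = -16/3 (B(L) = -⅓*16 = -16/3)
S(o) = 2*o² (S(o) = (o + 0)*(o + o) = o*(2*o) = 2*o²)
((120 + 261)*S(3))/B(-804) = ((120 + 261)*(2*3²))/(-16/3) = (381*(2*9))*(-3/16) = (381*18)*(-3/16) = 6858*(-3/16) = -10287/8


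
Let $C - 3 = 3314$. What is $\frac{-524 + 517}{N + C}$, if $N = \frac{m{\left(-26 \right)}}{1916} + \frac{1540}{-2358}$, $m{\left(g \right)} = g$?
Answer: $- \frac{7906374}{3745738807} \approx -0.0021108$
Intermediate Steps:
$C = 3317$ ($C = 3 + 3314 = 3317$)
$N = - \frac{752987}{1129482}$ ($N = - \frac{26}{1916} + \frac{1540}{-2358} = \left(-26\right) \frac{1}{1916} + 1540 \left(- \frac{1}{2358}\right) = - \frac{13}{958} - \frac{770}{1179} = - \frac{752987}{1129482} \approx -0.66667$)
$\frac{-524 + 517}{N + C} = \frac{-524 + 517}{- \frac{752987}{1129482} + 3317} = - \frac{7}{\frac{3745738807}{1129482}} = \left(-7\right) \frac{1129482}{3745738807} = - \frac{7906374}{3745738807}$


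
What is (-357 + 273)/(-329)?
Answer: 12/47 ≈ 0.25532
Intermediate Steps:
(-357 + 273)/(-329) = -84*(-1/329) = 12/47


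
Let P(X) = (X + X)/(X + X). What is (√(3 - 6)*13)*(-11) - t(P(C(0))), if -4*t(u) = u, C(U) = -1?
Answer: ¼ - 143*I*√3 ≈ 0.25 - 247.68*I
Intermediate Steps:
P(X) = 1 (P(X) = (2*X)/((2*X)) = (2*X)*(1/(2*X)) = 1)
t(u) = -u/4
(√(3 - 6)*13)*(-11) - t(P(C(0))) = (√(3 - 6)*13)*(-11) - (-1)/4 = (√(-3)*13)*(-11) - 1*(-¼) = ((I*√3)*13)*(-11) + ¼ = (13*I*√3)*(-11) + ¼ = -143*I*√3 + ¼ = ¼ - 143*I*√3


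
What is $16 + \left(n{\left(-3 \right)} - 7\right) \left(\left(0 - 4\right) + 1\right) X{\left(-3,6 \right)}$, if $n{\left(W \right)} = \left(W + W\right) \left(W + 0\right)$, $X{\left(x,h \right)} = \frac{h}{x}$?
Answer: $82$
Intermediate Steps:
$n{\left(W \right)} = 2 W^{2}$ ($n{\left(W \right)} = 2 W W = 2 W^{2}$)
$16 + \left(n{\left(-3 \right)} - 7\right) \left(\left(0 - 4\right) + 1\right) X{\left(-3,6 \right)} = 16 + \left(2 \left(-3\right)^{2} - 7\right) \left(\left(0 - 4\right) + 1\right) \frac{6}{-3} = 16 + \left(2 \cdot 9 - 7\right) \left(\left(0 - 4\right) + 1\right) 6 \left(- \frac{1}{3}\right) = 16 + \left(18 - 7\right) \left(-4 + 1\right) \left(-2\right) = 16 + 11 \left(-3\right) \left(-2\right) = 16 - -66 = 16 + 66 = 82$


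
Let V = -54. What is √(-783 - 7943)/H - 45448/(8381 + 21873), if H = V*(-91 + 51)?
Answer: -22724/15127 + I*√8726/2160 ≈ -1.5022 + 0.043247*I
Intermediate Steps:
H = 2160 (H = -54*(-91 + 51) = -54*(-40) = 2160)
√(-783 - 7943)/H - 45448/(8381 + 21873) = √(-783 - 7943)/2160 - 45448/(8381 + 21873) = √(-8726)*(1/2160) - 45448/30254 = (I*√8726)*(1/2160) - 45448/(1/(1/30254)) = I*√8726/2160 - 45448/30254 = I*√8726/2160 - 45448*1/30254 = I*√8726/2160 - 22724/15127 = -22724/15127 + I*√8726/2160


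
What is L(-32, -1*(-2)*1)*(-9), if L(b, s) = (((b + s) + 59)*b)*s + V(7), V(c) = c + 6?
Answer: 16587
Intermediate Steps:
V(c) = 6 + c
L(b, s) = 13 + b*s*(59 + b + s) (L(b, s) = (((b + s) + 59)*b)*s + (6 + 7) = ((59 + b + s)*b)*s + 13 = (b*(59 + b + s))*s + 13 = b*s*(59 + b + s) + 13 = 13 + b*s*(59 + b + s))
L(-32, -1*(-2)*1)*(-9) = (13 - 32*(-1*(-2)*1)² + (-1*(-2)*1)*(-32)² + 59*(-32)*(-1*(-2)*1))*(-9) = (13 - 32*(2*1)² + (2*1)*1024 + 59*(-32)*(2*1))*(-9) = (13 - 32*2² + 2*1024 + 59*(-32)*2)*(-9) = (13 - 32*4 + 2048 - 3776)*(-9) = (13 - 128 + 2048 - 3776)*(-9) = -1843*(-9) = 16587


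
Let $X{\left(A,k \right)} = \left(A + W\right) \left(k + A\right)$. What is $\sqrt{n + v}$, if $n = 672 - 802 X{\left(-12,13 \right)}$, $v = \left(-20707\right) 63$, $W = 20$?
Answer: $i \sqrt{1310285} \approx 1144.7 i$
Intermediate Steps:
$v = -1304541$
$X{\left(A,k \right)} = \left(20 + A\right) \left(A + k\right)$ ($X{\left(A,k \right)} = \left(A + 20\right) \left(k + A\right) = \left(20 + A\right) \left(A + k\right)$)
$n = -5744$ ($n = 672 - 802 \left(\left(-12\right)^{2} + 20 \left(-12\right) + 20 \cdot 13 - 156\right) = 672 - 802 \left(144 - 240 + 260 - 156\right) = 672 - 6416 = -5744$)
$\sqrt{n + v} = \sqrt{-5744 - 1304541} = \sqrt{-1310285} = i \sqrt{1310285}$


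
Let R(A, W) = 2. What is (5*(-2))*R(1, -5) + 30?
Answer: 10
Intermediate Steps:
(5*(-2))*R(1, -5) + 30 = (5*(-2))*2 + 30 = -10*2 + 30 = -20 + 30 = 10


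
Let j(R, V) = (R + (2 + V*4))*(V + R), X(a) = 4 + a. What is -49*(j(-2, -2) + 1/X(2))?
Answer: -9457/6 ≈ -1576.2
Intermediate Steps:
j(R, V) = (R + V)*(2 + R + 4*V) (j(R, V) = (R + (2 + 4*V))*(R + V) = (2 + R + 4*V)*(R + V) = (R + V)*(2 + R + 4*V))
-49*(j(-2, -2) + 1/X(2)) = -49*(((-2)² + 2*(-2) + 2*(-2) + 4*(-2)² + 5*(-2)*(-2)) + 1/(4 + 2)) = -49*((4 - 4 - 4 + 4*4 + 20) + 1/6) = -49*((4 - 4 - 4 + 16 + 20) + ⅙) = -49*(32 + ⅙) = -49*193/6 = -9457/6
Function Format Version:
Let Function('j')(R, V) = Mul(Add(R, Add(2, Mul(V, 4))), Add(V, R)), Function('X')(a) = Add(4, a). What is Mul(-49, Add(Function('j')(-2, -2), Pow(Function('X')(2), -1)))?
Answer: Rational(-9457, 6) ≈ -1576.2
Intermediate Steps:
Function('j')(R, V) = Mul(Add(R, V), Add(2, R, Mul(4, V))) (Function('j')(R, V) = Mul(Add(R, Add(2, Mul(4, V))), Add(R, V)) = Mul(Add(2, R, Mul(4, V)), Add(R, V)) = Mul(Add(R, V), Add(2, R, Mul(4, V))))
Mul(-49, Add(Function('j')(-2, -2), Pow(Function('X')(2), -1))) = Mul(-49, Add(Add(Pow(-2, 2), Mul(2, -2), Mul(2, -2), Mul(4, Pow(-2, 2)), Mul(5, -2, -2)), Pow(Add(4, 2), -1))) = Mul(-49, Add(Add(4, -4, -4, Mul(4, 4), 20), Pow(6, -1))) = Mul(-49, Add(Add(4, -4, -4, 16, 20), Rational(1, 6))) = Mul(-49, Add(32, Rational(1, 6))) = Mul(-49, Rational(193, 6)) = Rational(-9457, 6)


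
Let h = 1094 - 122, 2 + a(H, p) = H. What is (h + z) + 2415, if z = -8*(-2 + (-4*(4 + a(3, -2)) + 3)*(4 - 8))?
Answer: 2859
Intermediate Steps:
a(H, p) = -2 + H
h = 972
z = -528 (z = -8*(-2 + (-4*(4 + (-2 + 3)) + 3)*(4 - 8)) = -8*(-2 + (-4*(4 + 1) + 3)*(-4)) = -8*(-2 + (-4*5 + 3)*(-4)) = -8*(-2 + (-20 + 3)*(-4)) = -8*(-2 - 17*(-4)) = -8*(-2 + 68) = -8*66 = -528)
(h + z) + 2415 = (972 - 528) + 2415 = 444 + 2415 = 2859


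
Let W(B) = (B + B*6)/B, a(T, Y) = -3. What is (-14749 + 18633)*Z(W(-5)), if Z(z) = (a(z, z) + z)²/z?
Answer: 62144/7 ≈ 8877.7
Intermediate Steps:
W(B) = 7 (W(B) = (B + 6*B)/B = (7*B)/B = 7)
Z(z) = (-3 + z)²/z
(-14749 + 18633)*Z(W(-5)) = (-14749 + 18633)*((-3 + 7)²/7) = 3884*((⅐)*4²) = 3884*((⅐)*16) = 3884*(16/7) = 62144/7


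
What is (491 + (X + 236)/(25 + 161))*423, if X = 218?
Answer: 6470490/31 ≈ 2.0873e+5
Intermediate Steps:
(491 + (X + 236)/(25 + 161))*423 = (491 + (218 + 236)/(25 + 161))*423 = (491 + 454/186)*423 = (491 + 454*(1/186))*423 = (491 + 227/93)*423 = (45890/93)*423 = 6470490/31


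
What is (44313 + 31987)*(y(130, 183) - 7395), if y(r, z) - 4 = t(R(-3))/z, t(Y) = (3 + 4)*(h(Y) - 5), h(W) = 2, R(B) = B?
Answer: -34400465400/61 ≈ -5.6394e+8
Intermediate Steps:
t(Y) = -21 (t(Y) = (3 + 4)*(2 - 5) = 7*(-3) = -21)
y(r, z) = 4 - 21/z
(44313 + 31987)*(y(130, 183) - 7395) = (44313 + 31987)*((4 - 21/183) - 7395) = 76300*((4 - 21*1/183) - 7395) = 76300*((4 - 7/61) - 7395) = 76300*(237/61 - 7395) = 76300*(-450858/61) = -34400465400/61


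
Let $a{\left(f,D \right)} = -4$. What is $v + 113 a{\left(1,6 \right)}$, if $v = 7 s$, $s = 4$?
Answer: $-424$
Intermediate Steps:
$v = 28$ ($v = 7 \cdot 4 = 28$)
$v + 113 a{\left(1,6 \right)} = 28 + 113 \left(-4\right) = 28 - 452 = -424$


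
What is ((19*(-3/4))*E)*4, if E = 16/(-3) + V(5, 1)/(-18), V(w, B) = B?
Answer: 1843/6 ≈ 307.17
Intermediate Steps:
E = -97/18 (E = 16/(-3) + 1/(-18) = 16*(-⅓) + 1*(-1/18) = -16/3 - 1/18 = -97/18 ≈ -5.3889)
((19*(-3/4))*E)*4 = ((19*(-3/4))*(-97/18))*4 = ((19*(-3*¼))*(-97/18))*4 = ((19*(-¾))*(-97/18))*4 = -57/4*(-97/18)*4 = (1843/24)*4 = 1843/6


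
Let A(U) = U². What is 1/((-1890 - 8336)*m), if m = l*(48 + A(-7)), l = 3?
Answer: -1/2975766 ≈ -3.3605e-7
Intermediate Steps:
m = 291 (m = 3*(48 + (-7)²) = 3*(48 + 49) = 3*97 = 291)
1/((-1890 - 8336)*m) = 1/(-1890 - 8336*291) = (1/291)/(-10226) = -1/10226*1/291 = -1/2975766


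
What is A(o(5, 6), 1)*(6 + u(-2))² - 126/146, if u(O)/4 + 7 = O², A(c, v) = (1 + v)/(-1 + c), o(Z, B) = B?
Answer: 4941/365 ≈ 13.537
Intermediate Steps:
A(c, v) = (1 + v)/(-1 + c)
u(O) = -28 + 4*O²
A(o(5, 6), 1)*(6 + u(-2))² - 126/146 = ((1 + 1)/(-1 + 6))*(6 + (-28 + 4*(-2)²))² - 126/146 = (2/5)*(6 + (-28 + 4*4))² - 126*1/146 = ((⅕)*2)*(6 + (-28 + 16))² - 63/73 = 2*(6 - 12)²/5 - 63/73 = (⅖)*(-6)² - 63/73 = (⅖)*36 - 63/73 = 72/5 - 63/73 = 4941/365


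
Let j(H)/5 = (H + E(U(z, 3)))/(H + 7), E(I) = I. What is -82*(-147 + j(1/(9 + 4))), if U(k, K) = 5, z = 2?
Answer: 270477/23 ≈ 11760.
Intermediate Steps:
j(H) = 5*(5 + H)/(7 + H) (j(H) = 5*((H + 5)/(H + 7)) = 5*((5 + H)/(7 + H)) = 5*(5 + H)/(7 + H))
-82*(-147 + j(1/(9 + 4))) = -82*(-147 + 5*(5 + 1/(9 + 4))/(7 + 1/(9 + 4))) = -82*(-147 + 5*(5 + 1/13)/(7 + 1/13)) = -82*(-147 + 5*(66/13)/(92/13)) = -82*(-147 + 5*(13/92)*(66/13)) = -82*(-147 + 165/46) = -82*(-6597/46) = 270477/23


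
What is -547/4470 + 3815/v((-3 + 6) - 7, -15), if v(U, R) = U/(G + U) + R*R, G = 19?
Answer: 253951813/15068370 ≈ 16.853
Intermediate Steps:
v(U, R) = R**2 + U/(19 + U) (v(U, R) = U/(19 + U) + R*R = U/(19 + U) + R**2 = R**2 + U/(19 + U))
-547/4470 + 3815/v((-3 + 6) - 7, -15) = -547/4470 + 3815/(((((-3 + 6) - 7) + 19*(-15)**2 + ((-3 + 6) - 7)*(-15)**2)/(19 + ((-3 + 6) - 7)))) = -547*1/4470 + 3815/((((3 - 7) + 19*225 + (3 - 7)*225)/(19 + (3 - 7)))) = -547/4470 + 3815/(((-4 + 4275 - 4*225)/(19 - 4))) = -547/4470 + 3815/(((-4 + 4275 - 900)/15)) = -547/4470 + 3815/(((1/15)*3371)) = -547/4470 + 3815/(3371/15) = -547/4470 + 3815*(15/3371) = -547/4470 + 57225/3371 = 253951813/15068370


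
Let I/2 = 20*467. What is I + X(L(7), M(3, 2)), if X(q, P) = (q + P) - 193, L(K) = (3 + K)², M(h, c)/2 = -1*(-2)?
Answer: 18591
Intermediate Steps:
M(h, c) = 4 (M(h, c) = 2*(-1*(-2)) = 2*2 = 4)
I = 18680 (I = 2*(20*467) = 2*9340 = 18680)
X(q, P) = -193 + P + q (X(q, P) = (P + q) - 193 = -193 + P + q)
I + X(L(7), M(3, 2)) = 18680 + (-193 + 4 + (3 + 7)²) = 18680 + (-193 + 4 + 10²) = 18680 + (-193 + 4 + 100) = 18680 - 89 = 18591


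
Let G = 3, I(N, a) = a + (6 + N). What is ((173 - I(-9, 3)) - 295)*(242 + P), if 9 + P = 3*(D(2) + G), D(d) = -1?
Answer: -29158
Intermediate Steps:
I(N, a) = 6 + N + a
P = -3 (P = -9 + 3*(-1 + 3) = -9 + 3*2 = -9 + 6 = -3)
((173 - I(-9, 3)) - 295)*(242 + P) = ((173 - (6 - 9 + 3)) - 295)*(242 - 3) = ((173 - 1*0) - 295)*239 = ((173 + 0) - 295)*239 = (173 - 295)*239 = -122*239 = -29158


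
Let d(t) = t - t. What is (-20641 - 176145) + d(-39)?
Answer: -196786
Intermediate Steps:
d(t) = 0
(-20641 - 176145) + d(-39) = (-20641 - 176145) + 0 = -196786 + 0 = -196786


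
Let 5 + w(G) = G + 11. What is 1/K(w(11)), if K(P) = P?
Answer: 1/17 ≈ 0.058824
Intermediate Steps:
w(G) = 6 + G (w(G) = -5 + (G + 11) = -5 + (11 + G) = 6 + G)
1/K(w(11)) = 1/(6 + 11) = 1/17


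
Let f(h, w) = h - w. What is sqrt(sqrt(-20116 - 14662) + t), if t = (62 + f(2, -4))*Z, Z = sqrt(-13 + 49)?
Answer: sqrt(408 + I*sqrt(34778)) ≈ 20.695 + 4.5056*I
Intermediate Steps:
Z = 6 (Z = sqrt(36) = 6)
t = 408 (t = (62 + (2 - 1*(-4)))*6 = (62 + (2 + 4))*6 = (62 + 6)*6 = 68*6 = 408)
sqrt(sqrt(-20116 - 14662) + t) = sqrt(sqrt(-20116 - 14662) + 408) = sqrt(sqrt(-34778) + 408) = sqrt(I*sqrt(34778) + 408) = sqrt(408 + I*sqrt(34778))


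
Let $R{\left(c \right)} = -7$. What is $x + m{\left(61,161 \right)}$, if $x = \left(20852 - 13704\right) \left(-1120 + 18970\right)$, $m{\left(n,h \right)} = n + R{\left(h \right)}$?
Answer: $127591854$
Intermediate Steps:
$m{\left(n,h \right)} = -7 + n$ ($m{\left(n,h \right)} = n - 7 = -7 + n$)
$x = 127591800$ ($x = 7148 \cdot 17850 = 127591800$)
$x + m{\left(61,161 \right)} = 127591800 + \left(-7 + 61\right) = 127591800 + 54 = 127591854$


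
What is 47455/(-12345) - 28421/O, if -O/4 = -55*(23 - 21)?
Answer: -74347489/1086360 ≈ -68.437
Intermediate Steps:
O = 440 (O = -(-220)*(23 - 21) = -(-220)*2 = -4*(-110) = 440)
47455/(-12345) - 28421/O = 47455/(-12345) - 28421/440 = 47455*(-1/12345) - 28421*1/440 = -9491/2469 - 28421/440 = -74347489/1086360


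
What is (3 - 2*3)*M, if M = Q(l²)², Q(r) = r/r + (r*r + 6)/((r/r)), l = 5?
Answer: -1198272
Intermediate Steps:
Q(r) = 7 + r² (Q(r) = 1 + (r² + 6)/1 = 1 + (6 + r²)*1 = 1 + (6 + r²) = 7 + r²)
M = 399424 (M = (7 + (5²)²)² = (7 + 25²)² = (7 + 625)² = 632² = 399424)
(3 - 2*3)*M = (3 - 2*3)*399424 = (3 - 6)*399424 = -3*399424 = -1198272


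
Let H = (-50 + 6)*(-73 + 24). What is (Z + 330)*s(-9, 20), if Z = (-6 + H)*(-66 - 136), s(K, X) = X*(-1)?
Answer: 8679400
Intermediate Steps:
s(K, X) = -X
H = 2156 (H = -44*(-49) = 2156)
Z = -434300 (Z = (-6 + 2156)*(-66 - 136) = 2150*(-202) = -434300)
(Z + 330)*s(-9, 20) = (-434300 + 330)*(-1*20) = -433970*(-20) = 8679400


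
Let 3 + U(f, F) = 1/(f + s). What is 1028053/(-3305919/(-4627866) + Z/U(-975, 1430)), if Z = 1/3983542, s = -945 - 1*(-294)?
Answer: 15411511986144440150894/10708807845197171 ≈ 1.4391e+6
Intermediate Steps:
s = -651 (s = -945 + 294 = -651)
U(f, F) = -3 + 1/(-651 + f) (U(f, F) = -3 + 1/(f - 651) = -3 + 1/(-651 + f))
Z = 1/3983542 ≈ 2.5103e-7
1028053/(-3305919/(-4627866) + Z/U(-975, 1430)) = 1028053/(-3305919/(-4627866) + 1/(3983542*(((1954 - 3*(-975))/(-651 - 975))))) = 1028053/(-3305919*(-1/4627866) + 1/(3983542*(((1954 + 2925)/(-1626))))) = 1028053/(1101973/1542622 + 1/(3983542*((-1/1626*4879)))) = 1028053/(1101973/1542622 + 1/(3983542*(-4879/1626))) = 1028053/(1101973/1542622 + (1/3983542)*(-1626/4879)) = 1028053/(1101973/1542622 - 813/9717850709) = 1028053/(10708807845197171/14990970296418998) = 1028053*(14990970296418998/10708807845197171) = 15411511986144440150894/10708807845197171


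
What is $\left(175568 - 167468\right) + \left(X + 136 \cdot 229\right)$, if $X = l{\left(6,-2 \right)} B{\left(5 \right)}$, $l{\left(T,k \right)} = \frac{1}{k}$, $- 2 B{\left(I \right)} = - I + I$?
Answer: $39244$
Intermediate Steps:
$B{\left(I \right)} = 0$ ($B{\left(I \right)} = - \frac{- I + I}{2} = \left(- \frac{1}{2}\right) 0 = 0$)
$X = 0$ ($X = \frac{1}{-2} \cdot 0 = \left(- \frac{1}{2}\right) 0 = 0$)
$\left(175568 - 167468\right) + \left(X + 136 \cdot 229\right) = \left(175568 - 167468\right) + \left(0 + 136 \cdot 229\right) = \left(175568 - 167468\right) + \left(0 + 31144\right) = \left(175568 - 167468\right) + 31144 = 8100 + 31144 = 39244$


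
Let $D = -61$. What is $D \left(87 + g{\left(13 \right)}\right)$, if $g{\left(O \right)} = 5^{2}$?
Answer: $-6832$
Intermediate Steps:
$g{\left(O \right)} = 25$
$D \left(87 + g{\left(13 \right)}\right) = - 61 \left(87 + 25\right) = \left(-61\right) 112 = -6832$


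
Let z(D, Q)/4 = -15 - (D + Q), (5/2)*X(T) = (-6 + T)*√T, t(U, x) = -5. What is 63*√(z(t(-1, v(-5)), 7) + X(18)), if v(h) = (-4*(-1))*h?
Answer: 126*√(-425 + 90*√2)/5 ≈ 434.82*I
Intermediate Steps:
v(h) = 4*h
X(T) = 2*√T*(-6 + T)/5 (X(T) = 2*((-6 + T)*√T)/5 = 2*(√T*(-6 + T))/5 = 2*√T*(-6 + T)/5)
z(D, Q) = -60 - 4*D - 4*Q (z(D, Q) = 4*(-15 - (D + Q)) = 4*(-15 + (-D - Q)) = 4*(-15 - D - Q) = -60 - 4*D - 4*Q)
63*√(z(t(-1, v(-5)), 7) + X(18)) = 63*√((-60 - 4*(-5) - 4*7) + 2*√18*(-6 + 18)/5) = 63*√((-60 + 20 - 28) + (⅖)*(3*√2)*12) = 63*√(-68 + 72*√2/5)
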